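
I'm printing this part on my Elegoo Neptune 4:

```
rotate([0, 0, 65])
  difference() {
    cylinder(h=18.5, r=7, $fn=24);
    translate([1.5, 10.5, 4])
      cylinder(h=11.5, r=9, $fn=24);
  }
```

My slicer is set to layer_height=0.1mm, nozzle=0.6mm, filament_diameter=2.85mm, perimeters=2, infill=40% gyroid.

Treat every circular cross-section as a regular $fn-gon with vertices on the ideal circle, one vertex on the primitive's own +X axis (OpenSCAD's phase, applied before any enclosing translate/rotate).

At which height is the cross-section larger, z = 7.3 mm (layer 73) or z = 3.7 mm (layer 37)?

layer 37 (z = 3.7 mm)

Layer 73 (z = 7.3): the cylinder: section is a regular 24-gon, circumradius r=7 (area = (24/2)·7.000²·sin(360°/24) = 152.19 mm²); the r=9 cylinder at (1.5, 10.5) contributes a regular 24-gon of circumradius 9 (area = (24/2)·9.000²·sin(360°/24) = 251.57 mm²); Taking the first minus the rest: starting from the r=7 cylinder (152.19 mm²), the r=9 cylinder at (1.5, 10.5) partially overlaps it — only the 43.03 mm² overlap (of its 251.57 mm²) is removed, clipping the outline — area = 109.16 mm²; (whole slice rotated 65° about Z — lengths, areas and connectivity unchanged). So its area = 109.16 mm². Layer 37 (z = 3.7): the cylinder: section is a regular 24-gon, circumradius r=7 (area = (24/2)·7.000²·sin(360°/24) = 152.19 mm²); the cylinder at (1.5, 10.5) is absent (z outside [4, 15.5]); After the difference (first − rest): none of the subtracted shapes is present at this height, so the r=7 cylinder is unchanged — area = 152.19 mm²; (rotated 65° about Z; rotation is an isometry so areas/perimeters/island counts are preserved). So its area = 152.19 mm². Layer 37 is larger (152.19 vs 109.16 mm²).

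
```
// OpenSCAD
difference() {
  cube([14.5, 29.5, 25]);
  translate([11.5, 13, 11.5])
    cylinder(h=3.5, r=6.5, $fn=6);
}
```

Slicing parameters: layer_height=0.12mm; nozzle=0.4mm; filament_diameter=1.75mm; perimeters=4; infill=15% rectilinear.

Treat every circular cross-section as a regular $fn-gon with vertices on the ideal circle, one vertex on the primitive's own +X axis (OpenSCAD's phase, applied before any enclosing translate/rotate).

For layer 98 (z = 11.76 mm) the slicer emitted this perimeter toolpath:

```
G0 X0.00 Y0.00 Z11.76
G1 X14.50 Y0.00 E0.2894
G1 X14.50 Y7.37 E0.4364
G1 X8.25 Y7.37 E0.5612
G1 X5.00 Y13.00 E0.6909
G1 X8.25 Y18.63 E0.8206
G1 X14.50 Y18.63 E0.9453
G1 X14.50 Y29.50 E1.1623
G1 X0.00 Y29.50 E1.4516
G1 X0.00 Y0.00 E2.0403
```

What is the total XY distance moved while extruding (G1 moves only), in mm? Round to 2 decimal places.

102.24 mm

Sum the Euclidean lengths of each G1 segment: total = 102.24 mm.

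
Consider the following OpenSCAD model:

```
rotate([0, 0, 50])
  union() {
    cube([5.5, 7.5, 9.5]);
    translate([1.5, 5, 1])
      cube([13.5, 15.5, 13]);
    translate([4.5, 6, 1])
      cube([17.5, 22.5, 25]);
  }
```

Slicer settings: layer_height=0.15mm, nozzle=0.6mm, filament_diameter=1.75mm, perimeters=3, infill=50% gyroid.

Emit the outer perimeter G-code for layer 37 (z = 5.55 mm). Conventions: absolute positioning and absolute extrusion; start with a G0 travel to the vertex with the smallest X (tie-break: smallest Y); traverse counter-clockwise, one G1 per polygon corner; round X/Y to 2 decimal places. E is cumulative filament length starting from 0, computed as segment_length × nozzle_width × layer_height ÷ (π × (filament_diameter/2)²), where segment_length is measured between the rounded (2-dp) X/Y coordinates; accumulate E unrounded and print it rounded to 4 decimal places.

At z = 5.55 mm: the 5.5×7.5 cube contributes its full rectangle; the 13.5×15.5 cube at (1.5, 5) contributes its full rectangle; the 17.5×22.5 cube at (4.5, 6) contributes its full rectangle; Taking the union: the regions partially overlap (shared area 162.25 mm²), so overlapping operands fuse into one piece — 1 connected region; (rotated 50° about Z; rotation is an isometry so areas/perimeters/island counts are preserved). The outline is a single polygon with 12 vertices. Extrusion per mm of travel: 0.6 × 0.15 / (π × 0.875²) = 0.037418. Accumulating E over each segment gives final E = 3.7793.

G0 X-18.94 Y21.77 Z5.55
G1 X-12.81 Y16.62 E0.2996
G1 X-14.74 Y14.33 E0.4116
G1 X-4.78 Y5.97 E0.8982
G1 X-5.75 Y4.82 E0.9545
G1 X0.00 Y0.00 E1.2352
G1 X3.54 Y4.21 E1.4410
G1 X-0.29 Y7.43 E1.6283
G1 X5.81 Y14.70 E1.9834
G1 X5.05 Y15.35 E2.0208
G1 X9.55 Y20.71 E2.2827
G1 X-7.69 Y35.17 E3.1246
G1 X-18.94 Y21.77 E3.7793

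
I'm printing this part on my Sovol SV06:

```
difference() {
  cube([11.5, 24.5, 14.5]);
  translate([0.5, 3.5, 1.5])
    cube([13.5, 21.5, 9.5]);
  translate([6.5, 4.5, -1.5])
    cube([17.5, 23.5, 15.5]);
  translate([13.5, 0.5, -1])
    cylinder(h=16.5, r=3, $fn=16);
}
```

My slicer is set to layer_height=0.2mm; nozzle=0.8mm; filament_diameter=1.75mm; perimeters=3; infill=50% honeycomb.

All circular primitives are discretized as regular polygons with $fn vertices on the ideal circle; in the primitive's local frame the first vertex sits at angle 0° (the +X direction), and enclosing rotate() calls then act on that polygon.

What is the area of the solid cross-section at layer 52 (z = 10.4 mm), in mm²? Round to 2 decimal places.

At z = 10.4 mm: the cube is present — its section is the full 11.5×24.5 rectangle (area 281.75 mm²); the 13.5×21.5 cube at (0.5, 3.5) contributes its full rectangle (area 290.25 mm²); the 17.5×23.5 cube at (6.5, 4.5) contributes its full rectangle (area 411.25 mm²); the cylinder at (13.5, 0.5): section is a regular 16-gon, circumradius r=3 (area = (16/2)·3.000²·sin(360°/16) = 27.55 mm²); Subtracting the remaining from the first: starting from the 11.5×24.5 cube (281.75 mm²), the 13.5×21.5 cube at (0.5, 3.5) partially overlaps it — only the 231.00 mm² overlap (of its 290.25 mm²) is removed, clipping the outline; the 17.5×23.5 cube at (6.5, 4.5) misses the remaining region (no effect); the r=3 cylinder at (13.5, 0.5) partially overlaps it — only the 1.93 mm² overlap (of its 27.55 mm²) is removed, clipping the outline — area = 48.82 mm². Overall, the cross-section is a single solid region. Net area = 48.82 mm².

48.82 mm²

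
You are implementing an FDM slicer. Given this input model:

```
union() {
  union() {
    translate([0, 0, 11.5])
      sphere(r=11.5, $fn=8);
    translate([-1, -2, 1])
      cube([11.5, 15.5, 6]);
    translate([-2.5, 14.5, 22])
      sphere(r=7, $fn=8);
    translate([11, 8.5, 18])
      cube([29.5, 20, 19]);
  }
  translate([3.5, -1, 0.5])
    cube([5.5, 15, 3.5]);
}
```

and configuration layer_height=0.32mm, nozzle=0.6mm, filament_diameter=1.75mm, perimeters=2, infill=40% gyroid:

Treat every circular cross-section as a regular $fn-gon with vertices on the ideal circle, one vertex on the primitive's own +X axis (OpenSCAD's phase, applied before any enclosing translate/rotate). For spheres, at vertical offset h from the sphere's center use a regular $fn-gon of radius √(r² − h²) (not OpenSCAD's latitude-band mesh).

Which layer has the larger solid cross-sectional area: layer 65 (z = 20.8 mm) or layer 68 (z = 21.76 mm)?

layer 65 (z = 20.8 mm)

Layer 65 (z = 20.8): the sphere: section is a regular 8-gon, circumradius = √(r²−h²) = √(11.5²−9.3²) = 6.765 (area = (8/2)·6.765²·sin(360°/8) = 129.43 mm²); the cube at (-1, -2) is absent (z outside [1, 7]); the sphere at (-2.5, 14.5): section is a regular 8-gon, circumradius = √(r²−h²) = √(7²−1.2²) = 6.896 (area = (8/2)·6.896²·sin(360°/8) = 134.52 mm²); the 29.5×20 cube at (11, 8.5) contributes its full rectangle (area 590.00 mm²); Combining (union): the 3 present regions are separate (no shared area or edge), so areas and boundary lengths simply add and each stays a separate island — area = 853.95 mm²; the cube at (3.5, -1) does not reach this height (z outside [0.5, 4]); Taking the union: only the result so far is present, so the union is just that shape — area = 853.95 mm². So its area = 853.95 mm². Layer 68 (z = 21.76): the r=11.5 sphere slices to a regular 8-gon of circumradius 5.194 (√(r²−h²) with h=10.26 from center) (area = (8/2)·5.194²·sin(360°/8) = 76.32 mm²); the cube at (-1, -2) is not intersected at this z (z outside [1, 7]); the r=7 sphere at (-2.5, 14.5) contributes a regular 8-gon of circumradius √(7²−0.24²) = 6.996 (area = (8/2)·6.996²·sin(360°/8) = 138.43 mm²); the cube at (11, 8.5) (footprint 29.5×20) is included at this height (area 590.00 mm²); Merging all regions: the 3 present regions are separate (no shared area or edge), so areas and boundary lengths simply add and each stays a separate island — area = 804.75 mm²; the cube at (3.5, -1) is absent (z outside [0.5, 4]); Combining (union): only that combined region is present, so the union is just that shape — area = 804.75 mm². So its area = 804.75 mm². Layer 65 is larger (853.95 vs 804.75 mm²).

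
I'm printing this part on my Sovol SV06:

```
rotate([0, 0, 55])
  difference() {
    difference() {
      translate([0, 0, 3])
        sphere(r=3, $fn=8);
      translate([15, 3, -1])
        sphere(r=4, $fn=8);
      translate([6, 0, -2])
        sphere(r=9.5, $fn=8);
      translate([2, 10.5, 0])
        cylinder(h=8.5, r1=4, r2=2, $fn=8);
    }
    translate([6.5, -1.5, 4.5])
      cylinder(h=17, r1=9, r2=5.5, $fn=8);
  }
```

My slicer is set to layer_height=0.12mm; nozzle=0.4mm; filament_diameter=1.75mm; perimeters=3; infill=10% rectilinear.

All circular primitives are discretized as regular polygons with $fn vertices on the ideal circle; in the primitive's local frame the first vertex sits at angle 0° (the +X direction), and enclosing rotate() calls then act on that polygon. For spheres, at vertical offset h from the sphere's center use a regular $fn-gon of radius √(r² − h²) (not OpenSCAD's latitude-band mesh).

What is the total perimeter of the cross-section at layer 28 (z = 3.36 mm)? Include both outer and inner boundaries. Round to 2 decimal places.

13.31 mm

At z = 3.36 mm: the r=3 sphere contributes a regular 8-gon of circumradius √(3²−0.36²) = 2.978 (perimeter = 2·8·2.978·sin(180°/8) = 18.24 mm); the sphere at (15, 3) does not reach this height (|z−center|=4.360 > r=4); the sphere at (6, 0): section is a regular 8-gon, circumradius = √(r²−h²) = √(9.5²−5.36²) = 7.843 (perimeter = 2·8·7.843·sin(180°/8) = 48.03 mm); the cone at (2, 10.5): at t=0.395 of its height the radius interpolates to r₁+(r₂−r₁)t = 3.209, giving a regular 8-gon of that circumradius (perimeter = 2·8·3.209·sin(180°/8) = 19.65 mm); Subtracting the remaining from the first: starting from the r=3 sphere, the r=9.5 sphere at (6, 0) partially overlaps it — only the 19.67 mm² overlap (of its 174.01 mm²) is removed, clipping the outline; the cone at (2, 10.5) misses the remaining region (no effect) — boundary = 13.31 mm; the cone at (6.5, -1.5) is absent (z outside [4.5, 21.5]); After the difference (first − rest): none of the subtracted shapes is present at this height, so the result so far is unchanged — boundary = 13.31 mm; (whole slice rotated 55° about Z — lengths, areas and connectivity unchanged). Overall, the cross-section is a single solid region. Total boundary length (outer) = 13.31 mm.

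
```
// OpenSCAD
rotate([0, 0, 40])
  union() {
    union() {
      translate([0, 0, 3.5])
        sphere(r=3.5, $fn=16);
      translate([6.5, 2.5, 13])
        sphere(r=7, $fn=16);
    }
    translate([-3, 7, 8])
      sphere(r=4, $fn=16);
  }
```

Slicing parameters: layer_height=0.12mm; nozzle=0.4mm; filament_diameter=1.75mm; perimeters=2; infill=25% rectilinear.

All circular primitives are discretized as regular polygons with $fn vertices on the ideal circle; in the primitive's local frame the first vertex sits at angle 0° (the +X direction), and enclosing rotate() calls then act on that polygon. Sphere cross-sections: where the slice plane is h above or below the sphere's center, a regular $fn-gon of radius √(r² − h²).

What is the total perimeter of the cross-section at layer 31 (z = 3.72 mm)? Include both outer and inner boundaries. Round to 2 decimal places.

At z = 3.72 mm: the r=3.5 sphere slices to a regular 16-gon of circumradius 3.493 (√(r²−h²) with h=0.22 from center) (perimeter = 2·16·3.493·sin(180°/16) = 21.81 mm); the sphere at (6.5, 2.5) does not reach this height (|z−center|=9.280 > r=7); Combining (union): only the r=3.5 sphere is present, so the union is just that shape — boundary = 21.81 mm; the sphere at (-3, 7) is absent (|z−center|=4.280 > r=4); Combining (union): only the result so far is present, so the union is just that shape — boundary = 21.81 mm; (rotated 40° about Z; rotation is an isometry so areas/perimeters/island counts are preserved). Overall, the cross-section is a single solid region. Total boundary length (outer) = 21.81 mm.

21.81 mm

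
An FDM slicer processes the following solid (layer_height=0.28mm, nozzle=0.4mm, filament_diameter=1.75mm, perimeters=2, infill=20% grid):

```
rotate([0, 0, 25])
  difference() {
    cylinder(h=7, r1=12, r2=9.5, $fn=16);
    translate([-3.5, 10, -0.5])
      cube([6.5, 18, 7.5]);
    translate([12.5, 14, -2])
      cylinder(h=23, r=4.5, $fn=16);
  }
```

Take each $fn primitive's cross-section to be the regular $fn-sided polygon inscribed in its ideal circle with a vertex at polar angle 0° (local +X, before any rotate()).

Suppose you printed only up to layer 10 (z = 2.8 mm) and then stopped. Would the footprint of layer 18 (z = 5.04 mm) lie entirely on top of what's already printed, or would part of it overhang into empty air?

entirely on top

Compare the two slices. At z = 2.8: the cone: at t=0.400 of its height the radius interpolates to r₁+(r₂−r₁)t = 11.000, giving a regular 16-gon of that circumradius (area = (16/2)·11.000²·sin(360°/16) = 370.44 mm²); the 6.5×18 cube at (-3.5, 10) contributes its full rectangle (area 117.00 mm²); the r=4.5 cylinder at (12.5, 14) contributes a regular 16-gon of circumradius 4.5 (area = (16/2)·4.500²·sin(360°/16) = 61.99 mm²); Taking the first minus the rest: starting from the cone (370.44 mm²), the 6.5×18 cube at (-3.5, 10) partially overlaps it — only the 4.39 mm² overlap (of its 117.00 mm²) is removed, clipping the outline; the r=4.5 cylinder at (12.5, 14) misses the remaining region (no effect) — area = 366.05 mm²; (whole slice rotated 25° about Z — lengths, areas and connectivity unchanged). At z = 5.04: the cone: at t=0.720 of its height the radius interpolates to r₁+(r₂−r₁)t = 10.200, giving a regular 16-gon of that circumradius (area = (16/2)·10.200²·sin(360°/16) = 318.52 mm²); the 6.5×18 cube at (-3.5, 10) contributes its full rectangle (area 117.00 mm²); the cylinder at (12.5, 14): section is a regular 16-gon, circumradius r=4.5 (area = (16/2)·4.500²·sin(360°/16) = 61.99 mm²); Subtracting the remaining from the first: starting from the cone (318.52 mm²), the 6.5×18 cube at (-3.5, 10) partially overlaps it — only the 0.20 mm² overlap (of its 117.00 mm²) is removed, clipping the outline; the r=4.5 cylinder at (12.5, 14) misses the remaining region (no effect) — area = 318.31 mm²; (whole slice rotated 25° about Z — lengths, areas and connectivity unchanged). Checking containment: the cross-section at z = 5.04 is a subset of the cross-section at z = 2.8.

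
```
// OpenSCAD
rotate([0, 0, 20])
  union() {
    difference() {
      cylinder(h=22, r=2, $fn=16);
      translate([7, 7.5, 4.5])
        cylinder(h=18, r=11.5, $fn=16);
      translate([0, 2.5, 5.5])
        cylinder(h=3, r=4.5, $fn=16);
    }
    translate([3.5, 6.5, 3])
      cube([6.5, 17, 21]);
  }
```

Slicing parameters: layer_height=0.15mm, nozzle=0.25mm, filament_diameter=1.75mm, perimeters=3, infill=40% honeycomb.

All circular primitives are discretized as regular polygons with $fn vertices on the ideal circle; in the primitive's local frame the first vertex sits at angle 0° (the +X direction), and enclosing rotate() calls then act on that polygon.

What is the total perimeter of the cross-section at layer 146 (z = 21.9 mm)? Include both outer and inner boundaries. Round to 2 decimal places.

At z = 21.9 mm: the r=2 cylinder contributes a regular 16-gon of circumradius 2 (perimeter = 2·16·2.000·sin(180°/16) = 12.49 mm); the r=11.5 cylinder at (7, 7.5) gives a regular 16-gon of circumradius 11.5 (constant along its height) (perimeter = 2·16·11.500·sin(180°/16) = 71.79 mm); the cylinder at (0, 2.5) is not intersected at this z (z outside [5.5, 8.5]); Taking the first minus the rest: starting from the r=2 cylinder, the r=11.5 cylinder at (7, 7.5) partially overlaps it — only the 10.13 mm² overlap (of its 404.88 mm²) is removed, clipping the outline — boundary = 7.95 mm; the cube at (3.5, 6.5) (footprint 6.5×17) is included at this height (perimeter 47.00 mm); Taking the union: the 2 present regions are separate (no shared area or edge), so areas and boundary lengths simply add and each stays a separate island — boundary = 54.95 mm; (whole slice rotated 20° about Z — lengths, areas and connectivity unchanged). Overall, the cross-section has 2 separate islands. Total boundary length (outer) = 54.95 mm.

54.95 mm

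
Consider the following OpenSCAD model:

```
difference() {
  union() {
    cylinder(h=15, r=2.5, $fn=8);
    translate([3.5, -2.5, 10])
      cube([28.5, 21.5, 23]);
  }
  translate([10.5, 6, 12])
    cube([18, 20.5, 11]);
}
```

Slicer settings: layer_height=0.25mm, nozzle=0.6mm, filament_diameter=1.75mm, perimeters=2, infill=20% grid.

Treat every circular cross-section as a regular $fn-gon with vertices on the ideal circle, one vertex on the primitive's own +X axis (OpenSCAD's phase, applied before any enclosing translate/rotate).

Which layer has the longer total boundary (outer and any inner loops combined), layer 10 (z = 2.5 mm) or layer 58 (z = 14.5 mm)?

layer 58 (z = 14.5 mm)

Layer 10 (z = 2.5): the r=2.5 cylinder gives a regular 8-gon of circumradius 2.5 (constant along its height) (perimeter = 2·8·2.500·sin(180°/8) = 15.31 mm); the cube at (3.5, -2.5) is absent (z outside [10, 33]); Taking the union: only the r=2.5 cylinder is present, so the union is just that shape — boundary = 15.31 mm; the cube at (10.5, 6) is not intersected at this z (z outside [12, 23]); Subtracting the remaining from the first: none of the subtracted shapes is present at this height, so that combined region is unchanged — boundary = 15.31 mm. So its perimeter = 15.31 mm. Layer 58 (z = 14.5): the r=2.5 cylinder gives a regular 8-gon of circumradius 2.5 (constant along its height) (perimeter = 2·8·2.500·sin(180°/8) = 15.31 mm); the cube at (3.5, -2.5) (footprint 28.5×21.5) is included at this height (perimeter 100.00 mm); Combining (union): the 2 present regions are separate (no shared area or edge), so areas and boundary lengths simply add and each stays a separate island — boundary = 115.31 mm; the cube at (10.5, 6) (footprint 18×20.5) is included at this height (perimeter 77.00 mm); Taking the first minus the rest: starting from the result so far, the 18×20.5 cube at (10.5, 6) partially overlaps it — only the 234.00 mm² overlap (of its 369.00 mm²) is removed, clipping the outline — boundary = 141.31 mm. So its perimeter = 141.31 mm. Layer 58 is larger (141.31 vs 15.31 mm).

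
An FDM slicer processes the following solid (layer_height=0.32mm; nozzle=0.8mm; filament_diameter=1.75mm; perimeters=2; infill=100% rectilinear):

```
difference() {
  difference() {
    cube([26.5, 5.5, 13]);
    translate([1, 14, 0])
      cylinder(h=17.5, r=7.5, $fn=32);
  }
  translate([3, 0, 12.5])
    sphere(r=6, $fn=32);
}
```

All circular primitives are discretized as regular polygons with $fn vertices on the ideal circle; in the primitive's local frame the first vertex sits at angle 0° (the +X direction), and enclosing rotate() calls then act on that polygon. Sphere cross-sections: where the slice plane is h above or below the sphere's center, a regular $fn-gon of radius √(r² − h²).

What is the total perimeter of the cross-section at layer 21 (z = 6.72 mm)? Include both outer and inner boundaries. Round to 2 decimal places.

65.83 mm

At z = 6.72 mm: the 26.5×5.5 cube contributes its full rectangle (perimeter 64.00 mm); the cylinder at (1, 14): section is a regular 32-gon, circumradius r=7.5 (perimeter = 2·32·7.500·sin(180°/32) = 47.05 mm); After the difference (first − rest): starting from the 26.5×5.5 cube, the r=7.5 cylinder at (1, 14) misses the remaining region (no effect) — boundary = 64.00 mm; the r=6 sphere at (3, 0) slices to a regular 32-gon of circumradius 1.610 (√(r²−h²) with h=5.78 from center) (perimeter = 2·32·1.610·sin(180°/32) = 10.10 mm); After the difference (first − rest): starting from the result so far, the r=6 sphere at (3, 0) partially overlaps it — only the 4.04 mm² overlap (of its 8.09 mm²) is removed, clipping the outline — boundary = 65.83 mm. Overall, the cross-section is a single solid region. Total boundary length (outer) = 65.83 mm.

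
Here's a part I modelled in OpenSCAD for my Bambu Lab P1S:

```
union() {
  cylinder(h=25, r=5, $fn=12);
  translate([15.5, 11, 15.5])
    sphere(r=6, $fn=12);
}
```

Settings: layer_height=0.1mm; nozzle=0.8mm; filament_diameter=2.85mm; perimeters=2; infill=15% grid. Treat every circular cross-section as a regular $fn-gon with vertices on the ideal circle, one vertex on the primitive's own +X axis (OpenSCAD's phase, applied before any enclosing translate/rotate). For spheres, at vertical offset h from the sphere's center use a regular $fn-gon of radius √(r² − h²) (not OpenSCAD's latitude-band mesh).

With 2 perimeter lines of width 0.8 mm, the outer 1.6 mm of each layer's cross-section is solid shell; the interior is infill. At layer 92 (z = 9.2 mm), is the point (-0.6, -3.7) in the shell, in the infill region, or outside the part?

shell

At z = 9.2 mm: the r=5 cylinder gives a regular 12-gon of circumradius 5 (constant along its height); the sphere at (15.5, 11) does not reach this height (|z−center|=6.300 > r=6); Merging all regions: only the r=5 cylinder is present, so the union is just that shape — 1 connected region. Overall, the cross-section is a single solid region. The nearest boundary edge runs (-2.50, -4.33)→(-0.00, -5.00); distance from the point to it = 1.10 mm. The point is inside the cross-section, 1.10 mm from the nearest boundary — within the 1.6 mm shell band (2 × 0.8).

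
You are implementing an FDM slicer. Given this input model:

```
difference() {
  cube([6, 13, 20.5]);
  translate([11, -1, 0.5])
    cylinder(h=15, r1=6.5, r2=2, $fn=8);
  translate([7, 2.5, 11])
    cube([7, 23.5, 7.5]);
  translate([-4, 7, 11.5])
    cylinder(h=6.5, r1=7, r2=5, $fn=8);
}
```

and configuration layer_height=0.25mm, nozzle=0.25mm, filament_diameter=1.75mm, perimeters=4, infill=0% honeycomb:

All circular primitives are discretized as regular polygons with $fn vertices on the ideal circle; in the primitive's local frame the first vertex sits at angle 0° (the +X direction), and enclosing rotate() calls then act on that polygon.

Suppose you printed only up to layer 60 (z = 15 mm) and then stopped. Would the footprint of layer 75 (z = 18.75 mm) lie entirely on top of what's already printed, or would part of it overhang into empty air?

Compare the two slices. At z = 15: the cube (footprint 6×13) is included at this height (area 78.00 mm²); the cone at (11, -1): at t=0.967 of its height the radius interpolates to r₁+(r₂−r₁)t = 2.150, giving a regular 8-gon of that circumradius (area = (8/2)·2.150²·sin(360°/8) = 13.07 mm²); the cube at (7, 2.5) (footprint 7×23.5) is included at this height (area 164.50 mm²); the cone at (-4, 7) contributes a regular 8-gon of circumradius 5.923 (interpolated between r1=7 and r2=5 at t=0.538) (area = (8/2)·5.923²·sin(360°/8) = 99.23 mm²); After the difference (first − rest): starting from the 6×13 cube (78.00 mm²), the cone at (11, -1) misses the remaining region (no effect); the 7×23.5 cube at (7, 2.5) misses the remaining region (no effect); the cone at (-4, 7) partially overlaps it — only the 8.86 mm² overlap (of its 99.23 mm²) is removed, clipping the outline — area = 69.14 mm². At z = 18.75: the cube (footprint 6×13) is included at this height (area 78.00 mm²); the cone at (11, -1) does not reach this height (z outside [0.5, 15.5]); the cube at (7, 2.5) is not intersected at this z (z outside [11, 18.5]); the cone at (-4, 7) is absent (z outside [11.5, 18]); After the difference (first − rest): none of the subtracted shapes is present at this height, so the 6×13 cube is unchanged — area = 78.00 mm². Checking containment: at z = 18.75 the cross-section extends beyond the z = 15 cross-section by about 8.86 mm².

part overhangs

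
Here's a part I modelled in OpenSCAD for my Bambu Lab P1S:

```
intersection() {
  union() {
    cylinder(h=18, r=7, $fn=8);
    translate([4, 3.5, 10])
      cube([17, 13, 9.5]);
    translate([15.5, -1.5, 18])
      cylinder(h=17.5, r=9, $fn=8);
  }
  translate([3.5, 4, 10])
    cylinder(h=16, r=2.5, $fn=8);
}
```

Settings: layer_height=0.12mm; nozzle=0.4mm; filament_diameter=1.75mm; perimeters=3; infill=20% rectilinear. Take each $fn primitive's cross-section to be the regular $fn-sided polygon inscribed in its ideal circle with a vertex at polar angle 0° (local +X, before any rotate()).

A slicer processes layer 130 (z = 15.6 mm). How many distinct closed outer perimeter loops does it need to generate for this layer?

At z = 15.6 mm: the r=7 cylinder gives a regular 8-gon of circumradius 7 (constant along its height); the cube at (4, 3.5) (footprint 17×13) is included at this height; the cylinder at (15.5, -1.5) is not intersected at this z (z outside [18, 35.5]); Taking the union: the regions partially overlap (shared area 2.00 mm²), so overlapping operands fuse into one piece — 1 connected region; the cylinder at (3.5, 4): section is a regular 8-gon, circumradius r=2.5; After intersecting: the r=2.5 cylinder at (3.5, 4) partially overlaps the result so far; clipping to the common part keeps 16.62 mm² — 1 connected region. The result has 1 disconnected region.

1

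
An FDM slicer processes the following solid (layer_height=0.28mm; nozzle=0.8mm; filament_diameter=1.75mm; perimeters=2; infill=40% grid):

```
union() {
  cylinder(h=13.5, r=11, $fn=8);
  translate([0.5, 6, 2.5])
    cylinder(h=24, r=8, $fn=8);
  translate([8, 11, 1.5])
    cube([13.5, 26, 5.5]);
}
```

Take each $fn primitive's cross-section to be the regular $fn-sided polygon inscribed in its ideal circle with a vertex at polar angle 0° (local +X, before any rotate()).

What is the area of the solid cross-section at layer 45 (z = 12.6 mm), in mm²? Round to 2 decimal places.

380.81 mm²

At z = 12.6 mm: the cylinder: section is a regular 8-gon, circumradius r=11 (area = (8/2)·11.000²·sin(360°/8) = 342.24 mm²); the r=8 cylinder at (0.5, 6) contributes a regular 8-gon of circumradius 8 (area = (8/2)·8.000²·sin(360°/8) = 181.02 mm²); the cube at (8, 11) is not intersected at this z (z outside [1.5, 7]); Merging all regions: the regions partially overlap — summed areas 523.26 mm² minus the doubly-counted overlap 142.45 mm² gives 380.81 mm² — area = 380.81 mm². Overall, the cross-section is a single solid region. Net area = 380.81 mm².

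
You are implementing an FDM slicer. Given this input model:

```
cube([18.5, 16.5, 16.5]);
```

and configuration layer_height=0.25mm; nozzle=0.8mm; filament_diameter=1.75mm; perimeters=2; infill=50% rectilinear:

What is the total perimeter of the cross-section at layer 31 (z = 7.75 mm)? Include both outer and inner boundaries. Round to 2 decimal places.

70.00 mm

At z = 7.75 mm: the 18.5×16.5 cube contributes its full rectangle (perimeter 70.00 mm). Overall, the cross-section is a single solid region. Total boundary length (outer) = 70.00 mm.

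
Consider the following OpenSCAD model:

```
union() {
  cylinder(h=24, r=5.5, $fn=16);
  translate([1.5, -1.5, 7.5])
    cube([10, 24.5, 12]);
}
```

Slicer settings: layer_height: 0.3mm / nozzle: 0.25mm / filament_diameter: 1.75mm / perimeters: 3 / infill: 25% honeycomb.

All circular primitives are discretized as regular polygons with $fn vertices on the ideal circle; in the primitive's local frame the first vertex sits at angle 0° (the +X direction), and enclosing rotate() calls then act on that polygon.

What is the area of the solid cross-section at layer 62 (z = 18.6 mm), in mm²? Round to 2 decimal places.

316.71 mm²

At z = 18.6 mm: the r=5.5 cylinder gives a regular 16-gon of circumradius 5.5 (constant along its height) (area = (16/2)·5.500²·sin(360°/16) = 92.61 mm²); the cube at (1.5, -1.5) (footprint 10×24.5) is included at this height (area 245.00 mm²); Combining (union): the regions partially overlap — summed areas 337.61 mm² minus the doubly-counted overlap 20.90 mm² gives 316.71 mm² — area = 316.71 mm². Overall, the cross-section is a single solid region. Net area = 316.71 mm².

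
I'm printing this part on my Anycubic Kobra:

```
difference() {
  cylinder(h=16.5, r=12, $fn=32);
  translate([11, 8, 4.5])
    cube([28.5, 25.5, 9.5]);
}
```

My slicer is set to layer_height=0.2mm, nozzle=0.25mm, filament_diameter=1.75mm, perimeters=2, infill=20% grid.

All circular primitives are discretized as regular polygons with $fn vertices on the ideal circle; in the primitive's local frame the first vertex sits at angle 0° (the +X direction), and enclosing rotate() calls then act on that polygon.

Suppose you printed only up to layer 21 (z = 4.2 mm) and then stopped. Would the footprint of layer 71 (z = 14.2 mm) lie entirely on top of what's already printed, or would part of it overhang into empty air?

entirely on top

Compare the two slices. At z = 4.2: the r=12 cylinder gives a regular 32-gon of circumradius 12 (constant along its height) (area = (32/2)·12.000²·sin(360°/32) = 449.49 mm²); the cube at (11, 8) is not intersected at this z (z outside [4.5, 14]); Taking the first minus the rest: none of the subtracted shapes is present at this height, so the r=12 cylinder is unchanged — area = 449.49 mm². At z = 14.2: the r=12 cylinder gives a regular 32-gon of circumradius 12 (constant along its height) (area = (32/2)·12.000²·sin(360°/32) = 449.49 mm²); the cube at (11, 8) does not reach this height (z outside [4.5, 14]); Taking the first minus the rest: none of the subtracted shapes is present at this height, so the r=12 cylinder is unchanged — area = 449.49 mm². Checking containment: the cross-section at z = 14.2 is a subset of the cross-section at z = 4.2.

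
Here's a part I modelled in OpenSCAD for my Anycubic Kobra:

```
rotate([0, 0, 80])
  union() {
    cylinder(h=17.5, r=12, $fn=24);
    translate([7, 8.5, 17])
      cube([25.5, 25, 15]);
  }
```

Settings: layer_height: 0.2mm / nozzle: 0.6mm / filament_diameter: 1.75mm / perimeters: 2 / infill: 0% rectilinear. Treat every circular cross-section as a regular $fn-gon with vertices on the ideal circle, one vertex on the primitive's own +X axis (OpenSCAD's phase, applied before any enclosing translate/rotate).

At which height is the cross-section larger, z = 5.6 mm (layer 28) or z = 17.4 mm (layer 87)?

Layer 28 (z = 5.6): the r=12 cylinder gives a regular 24-gon of circumradius 12 (constant along its height) (area = (24/2)·12.000²·sin(360°/24) = 447.24 mm²); the cube at (7, 8.5) is absent (z outside [17, 32]); Merging all regions: only the r=12 cylinder is present, so the union is just that shape — area = 447.24 mm²; (rotated 80° about Z; rotation is an isometry so areas/perimeters/island counts are preserved). So its area = 447.24 mm². Layer 87 (z = 17.4): the r=12 cylinder contributes a regular 24-gon of circumradius 12 (area = (24/2)·12.000²·sin(360°/24) = 447.24 mm²); the cube at (7, 8.5) (footprint 25.5×25) is included at this height (area 637.50 mm²); Merging all regions: the regions partially overlap — summed areas 1084.74 mm² minus the doubly-counted overlap 0.82 mm² gives 1083.91 mm² — area = 1083.91 mm²; (whole slice rotated 80° about Z — lengths, areas and connectivity unchanged). So its area = 1083.91 mm². Layer 87 is larger (1083.91 vs 447.24 mm²).

layer 87 (z = 17.4 mm)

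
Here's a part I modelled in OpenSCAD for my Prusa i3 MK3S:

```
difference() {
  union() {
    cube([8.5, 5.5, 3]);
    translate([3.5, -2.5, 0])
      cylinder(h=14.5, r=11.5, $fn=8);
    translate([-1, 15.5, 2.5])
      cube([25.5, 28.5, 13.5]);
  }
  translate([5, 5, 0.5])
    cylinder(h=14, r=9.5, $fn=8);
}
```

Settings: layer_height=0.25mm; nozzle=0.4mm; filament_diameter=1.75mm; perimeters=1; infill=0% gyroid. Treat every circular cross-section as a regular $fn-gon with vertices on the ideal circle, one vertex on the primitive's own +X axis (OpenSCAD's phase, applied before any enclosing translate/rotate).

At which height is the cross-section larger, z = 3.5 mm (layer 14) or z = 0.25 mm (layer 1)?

Layer 14 (z = 3.5): the cube is absent (z outside [0, 3]); the r=11.5 cylinder at (3.5, -2.5) gives a regular 8-gon of circumradius 11.5 (constant along its height) (area = (8/2)·11.500²·sin(360°/8) = 374.06 mm²); the cube at (-1, 15.5) is present — its section is the full 25.5×28.5 rectangle (area 726.75 mm²); Merging all regions: the 2 present regions are separate (no shared area or edge), so areas and boundary lengths simply add and each stays a separate island — area = 1100.81 mm²; the r=9.5 cylinder at (5, 5) gives a regular 8-gon of circumradius 9.5 (constant along its height) (area = (8/2)·9.500²·sin(360°/8) = 255.27 mm²); After the difference (first − rest): starting from that combined region (1100.81 mm²), the r=9.5 cylinder at (5, 5) partially overlaps it — only the 161.07 mm² overlap (of its 255.27 mm²) is removed, clipping the outline — area = 939.74 mm². So its area = 939.74 mm². Layer 1 (z = 0.25): the 8.5×5.5 cube contributes its full rectangle (area 46.75 mm²); the r=11.5 cylinder at (3.5, -2.5) gives a regular 8-gon of circumradius 11.5 (constant along its height) (area = (8/2)·11.500²·sin(360°/8) = 374.06 mm²); the cube at (-1, 15.5) is not intersected at this z (z outside [2.5, 16]); Taking the union: the 8.5×5.5 cube lies entirely inside the r=11.5 cylinder at (3.5, -2.5), so the union is just the r=11.5 cylinder at (3.5, -2.5) — area = 374.06 mm²; the cylinder at (5, 5) is absent (z outside [0.5, 14.5]); Taking the first minus the rest: none of the subtracted shapes is present at this height, so the result so far is unchanged — area = 374.06 mm². So its area = 374.06 mm². Layer 14 is larger (939.74 vs 374.06 mm²).

layer 14 (z = 3.5 mm)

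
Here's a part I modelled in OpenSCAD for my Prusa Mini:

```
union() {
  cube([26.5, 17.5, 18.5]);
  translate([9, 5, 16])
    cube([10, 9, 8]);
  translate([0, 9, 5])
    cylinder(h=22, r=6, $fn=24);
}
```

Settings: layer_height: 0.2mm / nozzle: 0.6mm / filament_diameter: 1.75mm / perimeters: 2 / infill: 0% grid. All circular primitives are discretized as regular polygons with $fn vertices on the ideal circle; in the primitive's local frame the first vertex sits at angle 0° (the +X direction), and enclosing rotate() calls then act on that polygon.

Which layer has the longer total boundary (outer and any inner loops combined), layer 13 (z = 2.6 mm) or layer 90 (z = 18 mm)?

layer 90 (z = 18 mm)

Layer 13 (z = 2.6): the cube (footprint 26.5×17.5) is included at this height (perimeter 88.00 mm); the cube at (9, 5) is absent (z outside [16, 24]); the cylinder at (0, 9) does not reach this height (z outside [5, 27]); Combining (union): only the 26.5×17.5 cube is present, so the union is just that shape — boundary = 88.00 mm. So its perimeter = 88.00 mm. Layer 90 (z = 18): the 26.5×17.5 cube contributes its full rectangle (perimeter 88.00 mm); the 10×9 cube at (9, 5) contributes its full rectangle (perimeter 38.00 mm); the cylinder at (0, 9): section is a regular 24-gon, circumradius r=6 (perimeter = 2·24·6.000·sin(180°/24) = 37.59 mm); Taking the union: the regions partially overlap (shared area 145.90 mm²), so the edge portions inside another operand are dropped and the merged outline is re-measured after clipping — boundary = 94.80 mm. So its perimeter = 94.80 mm. Layer 90 is larger (94.80 vs 88.00 mm).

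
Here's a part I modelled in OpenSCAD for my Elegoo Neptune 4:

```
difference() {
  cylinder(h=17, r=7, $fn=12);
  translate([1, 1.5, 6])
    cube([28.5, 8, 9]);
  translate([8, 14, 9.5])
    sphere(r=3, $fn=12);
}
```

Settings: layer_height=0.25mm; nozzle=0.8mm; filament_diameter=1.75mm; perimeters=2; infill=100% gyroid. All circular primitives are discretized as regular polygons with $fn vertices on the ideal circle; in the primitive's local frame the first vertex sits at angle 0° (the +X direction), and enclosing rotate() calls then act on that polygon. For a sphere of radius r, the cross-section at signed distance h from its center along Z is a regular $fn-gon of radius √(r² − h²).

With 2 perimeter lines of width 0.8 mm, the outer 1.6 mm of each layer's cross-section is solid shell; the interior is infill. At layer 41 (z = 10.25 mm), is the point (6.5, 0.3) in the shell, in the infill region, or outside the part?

At z = 10.25 mm: the cylinder: section is a regular 12-gon, circumradius r=7; the 28.5×8 cube at (1, 1.5) contributes its full rectangle; the sphere at (8, 14): section is a regular 12-gon, circumradius = √(r²−h²) = √(3²−0.75²) = 2.905; Subtracting the remaining from the first: starting from the r=7 cylinder, the 28.5×8 cube at (1, 1.5) partially overlaps it — only the 21.19 mm² overlap (of its 228.00 mm²) is removed, clipping the outline; the r=3 sphere at (8, 14) misses the remaining region (no effect) — 1 connected region. Overall, the cross-section is a single solid region. The nearest boundary edge runs (6.60, 1.50)→(7.00, 0.00); distance from the point to it = 0.41 mm. The point is inside the cross-section, 0.41 mm from the nearest boundary — within the 1.6 mm shell band (2 × 0.8).

shell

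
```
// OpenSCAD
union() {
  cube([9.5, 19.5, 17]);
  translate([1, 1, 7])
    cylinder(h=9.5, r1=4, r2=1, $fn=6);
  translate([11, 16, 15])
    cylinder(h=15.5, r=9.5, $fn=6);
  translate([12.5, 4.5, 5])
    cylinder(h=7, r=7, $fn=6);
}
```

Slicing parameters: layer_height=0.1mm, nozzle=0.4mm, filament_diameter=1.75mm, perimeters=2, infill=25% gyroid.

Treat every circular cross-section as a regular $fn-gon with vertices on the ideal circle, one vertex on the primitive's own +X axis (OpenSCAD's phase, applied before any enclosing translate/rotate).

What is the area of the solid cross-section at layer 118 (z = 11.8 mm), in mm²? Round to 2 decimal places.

At z = 11.8 mm: the cube is present — its section is the full 9.5×19.5 rectangle (area 185.25 mm²); the cone at (1, 1) contributes a regular 6-gon of circumradius 2.484 (interpolated between r1=4 and r2=1 at t=0.505) (area = (6/2)·2.484²·sin(360°/6) = 16.03 mm²); the cylinder at (11, 16) does not reach this height (z outside [15, 30.5]); the r=7 cylinder at (12.5, 4.5) contributes a regular 6-gon of circumradius 7 (area = (6/2)·7.000²·sin(360°/6) = 127.31 mm²); Taking the union: the regions partially overlap — summed areas 328.59 mm² minus the doubly-counted overlap 35.15 mm² gives 293.44 mm² — area = 293.44 mm². Overall, the cross-section is a single solid region. Net area = 293.44 mm².

293.44 mm²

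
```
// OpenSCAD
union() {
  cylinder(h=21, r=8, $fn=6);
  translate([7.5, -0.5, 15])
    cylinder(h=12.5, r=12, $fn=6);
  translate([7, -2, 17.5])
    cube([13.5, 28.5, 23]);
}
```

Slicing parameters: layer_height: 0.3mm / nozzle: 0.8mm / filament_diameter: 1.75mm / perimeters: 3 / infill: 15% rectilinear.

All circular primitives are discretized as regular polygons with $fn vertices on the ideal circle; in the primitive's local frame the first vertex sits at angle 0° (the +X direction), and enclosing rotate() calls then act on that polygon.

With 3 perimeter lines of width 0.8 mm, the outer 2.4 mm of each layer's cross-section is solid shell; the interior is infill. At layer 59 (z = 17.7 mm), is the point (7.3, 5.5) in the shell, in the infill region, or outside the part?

At z = 17.7 mm: the cylinder: section is a regular 6-gon, circumradius r=8; the r=12 cylinder at (7.5, -0.5) contributes a regular 6-gon of circumradius 12; the cube at (7, -2) (footprint 13.5×28.5) is included at this height; Taking the union: the regions partially overlap (shared area 234.46 mm²), so overlapping operands fuse into one piece — 1 connected region. Overall, the cross-section is a single solid region. The nearest boundary edge runs (1.50, 9.89)→(7.00, 9.89); distance from the point to it = 4.40 mm. The point is inside the cross-section and 4.40 mm from the nearest boundary — more than the 2.4 mm shell width (3 × 0.8), so it's in the infill interior.

infill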